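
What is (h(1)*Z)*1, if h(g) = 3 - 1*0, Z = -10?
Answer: -30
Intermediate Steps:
h(g) = 3 (h(g) = 3 + 0 = 3)
(h(1)*Z)*1 = (3*(-10))*1 = -30*1 = -30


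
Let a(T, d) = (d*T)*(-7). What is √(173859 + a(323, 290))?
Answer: I*√481831 ≈ 694.14*I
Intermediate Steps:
a(T, d) = -7*T*d (a(T, d) = (T*d)*(-7) = -7*T*d)
√(173859 + a(323, 290)) = √(173859 - 7*323*290) = √(173859 - 655690) = √(-481831) = I*√481831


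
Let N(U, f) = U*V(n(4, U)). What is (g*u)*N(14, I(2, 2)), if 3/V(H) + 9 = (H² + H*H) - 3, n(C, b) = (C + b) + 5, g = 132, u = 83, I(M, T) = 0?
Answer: 230076/523 ≈ 439.92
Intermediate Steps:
n(C, b) = 5 + C + b
V(H) = 3/(-12 + 2*H²) (V(H) = 3/(-9 + ((H² + H*H) - 3)) = 3/(-9 + ((H² + H²) - 3)) = 3/(-9 + (2*H² - 3)) = 3/(-9 + (-3 + 2*H²)) = 3/(-12 + 2*H²))
N(U, f) = 3*U/(2*(-6 + (9 + U)²)) (N(U, f) = U*(3/(2*(-6 + (5 + 4 + U)²))) = U*(3/(2*(-6 + (9 + U)²))) = 3*U/(2*(-6 + (9 + U)²)))
(g*u)*N(14, I(2, 2)) = (132*83)*((3/2)*14/(-6 + (9 + 14)²)) = 10956*((3/2)*14/(-6 + 23²)) = 10956*((3/2)*14/(-6 + 529)) = 10956*((3/2)*14/523) = 10956*((3/2)*14*(1/523)) = 10956*(21/523) = 230076/523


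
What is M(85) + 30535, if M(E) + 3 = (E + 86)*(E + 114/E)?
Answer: 3850189/85 ≈ 45296.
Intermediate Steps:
M(E) = -3 + (86 + E)*(E + 114/E) (M(E) = -3 + (E + 86)*(E + 114/E) = -3 + (86 + E)*(E + 114/E))
M(85) + 30535 = (111 + 85**2 + 86*85 + 9804/85) + 30535 = (111 + 7225 + 7310 + 9804*(1/85)) + 30535 = (111 + 7225 + 7310 + 9804/85) + 30535 = 1254714/85 + 30535 = 3850189/85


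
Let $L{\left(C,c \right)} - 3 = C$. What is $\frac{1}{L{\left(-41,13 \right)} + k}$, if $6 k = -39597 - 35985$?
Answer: $- \frac{1}{12635} \approx -7.9145 \cdot 10^{-5}$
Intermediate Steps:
$L{\left(C,c \right)} = 3 + C$
$k = -12597$ ($k = \frac{-39597 - 35985}{6} = \frac{1}{6} \left(-75582\right) = -12597$)
$\frac{1}{L{\left(-41,13 \right)} + k} = \frac{1}{\left(3 - 41\right) - 12597} = \frac{1}{-38 - 12597} = \frac{1}{-12635} = - \frac{1}{12635}$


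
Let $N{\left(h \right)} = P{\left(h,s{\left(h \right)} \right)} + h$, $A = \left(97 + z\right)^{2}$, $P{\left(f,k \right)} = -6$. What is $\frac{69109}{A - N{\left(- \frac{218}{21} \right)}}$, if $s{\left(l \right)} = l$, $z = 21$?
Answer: $\frac{1451289}{292748} \approx 4.9575$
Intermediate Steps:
$A = 13924$ ($A = \left(97 + 21\right)^{2} = 118^{2} = 13924$)
$N{\left(h \right)} = -6 + h$
$\frac{69109}{A - N{\left(- \frac{218}{21} \right)}} = \frac{69109}{13924 - \left(-6 - \frac{218}{21}\right)} = \frac{69109}{13924 - - \frac{344}{21}} = \frac{69109}{13924 + \frac{344}{21}} = \frac{69109}{\frac{292748}{21}} = 69109 \cdot \frac{21}{292748} = \frac{1451289}{292748}$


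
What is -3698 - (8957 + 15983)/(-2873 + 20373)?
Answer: -3236997/875 ≈ -3699.4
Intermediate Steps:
-3698 - (8957 + 15983)/(-2873 + 20373) = -3698 - 24940/17500 = -3698 - 1*1247/875 = -3698 - 1247/875 = -3236997/875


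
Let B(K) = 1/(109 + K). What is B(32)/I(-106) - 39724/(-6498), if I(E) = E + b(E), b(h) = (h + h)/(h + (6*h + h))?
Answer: 131624030/21531123 ≈ 6.1132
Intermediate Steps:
b(h) = ¼ (b(h) = (2*h)/(h + 7*h) = (2*h)/((8*h)) = (2*h)*(1/(8*h)) = ¼)
I(E) = ¼ + E (I(E) = E + ¼ = ¼ + E)
B(32)/I(-106) - 39724/(-6498) = 1/((109 + 32)*(¼ - 106)) - 39724/(-6498) = 1/(141*(-423/4)) - 39724*(-1/6498) = (1/141)*(-4/423) + 19862/3249 = -4/59643 + 19862/3249 = 131624030/21531123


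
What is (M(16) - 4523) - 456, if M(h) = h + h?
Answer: -4947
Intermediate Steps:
M(h) = 2*h
(M(16) - 4523) - 456 = (2*16 - 4523) - 456 = (32 - 4523) - 456 = -4491 - 456 = -4947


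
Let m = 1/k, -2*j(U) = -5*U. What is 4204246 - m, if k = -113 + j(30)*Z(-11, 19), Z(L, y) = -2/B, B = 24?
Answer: 2005425346/477 ≈ 4.2042e+6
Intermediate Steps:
j(U) = 5*U/2 (j(U) = -(-5)*U/2 = 5*U/2)
Z(L, y) = -1/12 (Z(L, y) = -2/24 = -2*1/24 = -1/12)
k = -477/4 (k = -113 + ((5/2)*30)*(-1/12) = -113 + 75*(-1/12) = -113 - 25/4 = -477/4 ≈ -119.25)
m = -4/477 (m = 1/(-477/4) = -4/477 ≈ -0.0083857)
4204246 - m = 4204246 - 1*(-4/477) = 4204246 + 4/477 = 2005425346/477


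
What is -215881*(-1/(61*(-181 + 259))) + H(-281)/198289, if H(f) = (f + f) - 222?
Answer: 470363707/10367682 ≈ 45.368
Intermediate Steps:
H(f) = -222 + 2*f (H(f) = 2*f - 222 = -222 + 2*f)
-215881*(-1/(61*(-181 + 259))) + H(-281)/198289 = -215881*(-1/(61*(-181 + 259))) + (-222 + 2*(-281))/198289 = -215881/(78*(-61)) + (-222 - 562)*(1/198289) = -215881/(-4758) - 784*1/198289 = -215881*(-1/4758) - 112/28327 = 215881/4758 - 112/28327 = 470363707/10367682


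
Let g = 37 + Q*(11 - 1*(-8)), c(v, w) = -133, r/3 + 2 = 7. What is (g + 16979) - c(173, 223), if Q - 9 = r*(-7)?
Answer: 15325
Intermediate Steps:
r = 15 (r = -6 + 3*7 = -6 + 21 = 15)
Q = -96 (Q = 9 + 15*(-7) = 9 - 105 = -96)
g = -1787 (g = 37 - 96*(11 - 1*(-8)) = 37 - 96*(11 + 8) = 37 - 96*19 = 37 - 1824 = -1787)
(g + 16979) - c(173, 223) = (-1787 + 16979) - 1*(-133) = 15192 + 133 = 15325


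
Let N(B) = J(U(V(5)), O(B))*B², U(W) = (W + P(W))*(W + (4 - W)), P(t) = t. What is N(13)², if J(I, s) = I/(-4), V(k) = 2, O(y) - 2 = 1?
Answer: 456976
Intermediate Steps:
O(y) = 3 (O(y) = 2 + 1 = 3)
U(W) = 8*W (U(W) = (W + W)*(W + (4 - W)) = (2*W)*4 = 8*W)
J(I, s) = -I/4 (J(I, s) = I*(-¼) = -I/4)
N(B) = -4*B² (N(B) = (-2*2)*B² = (-¼*16)*B² = -4*B²)
N(13)² = (-4*13²)² = (-4*169)² = (-676)² = 456976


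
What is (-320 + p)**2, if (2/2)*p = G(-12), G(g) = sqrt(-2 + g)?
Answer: (320 - I*sqrt(14))**2 ≈ 1.0239e+5 - 2394.7*I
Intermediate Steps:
p = I*sqrt(14) (p = sqrt(-2 - 12) = sqrt(-14) = I*sqrt(14) ≈ 3.7417*I)
(-320 + p)**2 = (-320 + I*sqrt(14))**2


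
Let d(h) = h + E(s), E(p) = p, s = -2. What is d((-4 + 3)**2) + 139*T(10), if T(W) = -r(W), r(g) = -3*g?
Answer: 4169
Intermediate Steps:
T(W) = 3*W (T(W) = -(-3)*W = 3*W)
d(h) = -2 + h (d(h) = h - 2 = -2 + h)
d((-4 + 3)**2) + 139*T(10) = (-2 + (-4 + 3)**2) + 139*(3*10) = (-2 + (-1)**2) + 139*30 = (-2 + 1) + 4170 = -1 + 4170 = 4169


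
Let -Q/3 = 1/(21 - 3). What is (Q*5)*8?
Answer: -20/3 ≈ -6.6667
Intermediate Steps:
Q = -1/6 (Q = -3/(21 - 3) = -3/18 = -3*1/18 = -1/6 ≈ -0.16667)
(Q*5)*8 = -1/6*5*8 = -5/6*8 = -20/3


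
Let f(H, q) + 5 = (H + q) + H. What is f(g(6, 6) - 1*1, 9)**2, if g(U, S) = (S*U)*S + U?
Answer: 198916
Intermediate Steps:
g(U, S) = U + U*S**2 (g(U, S) = U*S**2 + U = U + U*S**2)
f(H, q) = -5 + q + 2*H (f(H, q) = -5 + ((H + q) + H) = -5 + (q + 2*H) = -5 + q + 2*H)
f(g(6, 6) - 1*1, 9)**2 = (-5 + 9 + 2*(6*(1 + 6**2) - 1*1))**2 = (-5 + 9 + 2*(6*(1 + 36) - 1))**2 = (-5 + 9 + 2*(6*37 - 1))**2 = (-5 + 9 + 2*(222 - 1))**2 = (-5 + 9 + 2*221)**2 = (-5 + 9 + 442)**2 = 446**2 = 198916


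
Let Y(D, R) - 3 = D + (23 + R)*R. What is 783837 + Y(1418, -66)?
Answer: 788096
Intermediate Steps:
Y(D, R) = 3 + D + R*(23 + R) (Y(D, R) = 3 + (D + (23 + R)*R) = 3 + (D + R*(23 + R)) = 3 + D + R*(23 + R))
783837 + Y(1418, -66) = 783837 + (3 + 1418 + (-66)**2 + 23*(-66)) = 783837 + (3 + 1418 + 4356 - 1518) = 783837 + 4259 = 788096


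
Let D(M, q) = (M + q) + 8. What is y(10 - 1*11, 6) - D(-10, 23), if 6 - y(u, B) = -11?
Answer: -4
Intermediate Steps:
y(u, B) = 17 (y(u, B) = 6 - 1*(-11) = 6 + 11 = 17)
D(M, q) = 8 + M + q
y(10 - 1*11, 6) - D(-10, 23) = 17 - (8 - 10 + 23) = 17 - 1*21 = 17 - 21 = -4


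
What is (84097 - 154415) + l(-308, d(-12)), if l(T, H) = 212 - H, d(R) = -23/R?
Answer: -841295/12 ≈ -70108.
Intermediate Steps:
(84097 - 154415) + l(-308, d(-12)) = (84097 - 154415) + (212 - (-23)/(-12)) = -70318 + (212 - (-23)*(-1)/12) = -70318 + (212 - 1*23/12) = -70318 + (212 - 23/12) = -70318 + 2521/12 = -841295/12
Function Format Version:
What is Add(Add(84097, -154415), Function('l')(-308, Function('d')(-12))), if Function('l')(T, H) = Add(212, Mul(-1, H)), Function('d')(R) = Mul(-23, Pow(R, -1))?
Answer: Rational(-841295, 12) ≈ -70108.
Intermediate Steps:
Add(Add(84097, -154415), Function('l')(-308, Function('d')(-12))) = Add(Add(84097, -154415), Add(212, Mul(-1, Mul(-23, Pow(-12, -1))))) = Add(-70318, Add(212, Mul(-1, Mul(-23, Rational(-1, 12))))) = Add(-70318, Add(212, Mul(-1, Rational(23, 12)))) = Add(-70318, Add(212, Rational(-23, 12))) = Add(-70318, Rational(2521, 12)) = Rational(-841295, 12)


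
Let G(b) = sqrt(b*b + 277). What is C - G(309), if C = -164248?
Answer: -164248 - sqrt(95758) ≈ -1.6456e+5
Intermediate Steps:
G(b) = sqrt(277 + b**2) (G(b) = sqrt(b**2 + 277) = sqrt(277 + b**2))
C - G(309) = -164248 - sqrt(277 + 309**2) = -164248 - sqrt(277 + 95481) = -164248 - sqrt(95758)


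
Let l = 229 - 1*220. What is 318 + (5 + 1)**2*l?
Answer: 642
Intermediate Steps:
l = 9 (l = 229 - 220 = 9)
318 + (5 + 1)**2*l = 318 + (5 + 1)**2*9 = 318 + 6**2*9 = 318 + 36*9 = 318 + 324 = 642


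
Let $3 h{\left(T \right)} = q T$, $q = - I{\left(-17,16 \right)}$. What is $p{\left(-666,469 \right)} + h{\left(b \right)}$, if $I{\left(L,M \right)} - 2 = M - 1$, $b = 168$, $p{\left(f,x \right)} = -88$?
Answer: $-1040$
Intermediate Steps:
$I{\left(L,M \right)} = 1 + M$ ($I{\left(L,M \right)} = 2 + \left(M - 1\right) = 2 + \left(-1 + M\right) = 1 + M$)
$q = -17$ ($q = - (1 + 16) = \left(-1\right) 17 = -17$)
$h{\left(T \right)} = - \frac{17 T}{3}$ ($h{\left(T \right)} = \frac{\left(-17\right) T}{3} = - \frac{17 T}{3}$)
$p{\left(-666,469 \right)} + h{\left(b \right)} = -88 - 952 = -1040$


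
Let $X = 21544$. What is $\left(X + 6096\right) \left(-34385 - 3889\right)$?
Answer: $-1057893360$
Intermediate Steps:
$\left(X + 6096\right) \left(-34385 - 3889\right) = \left(21544 + 6096\right) \left(-34385 - 3889\right) = 27640 \left(-38274\right) = -1057893360$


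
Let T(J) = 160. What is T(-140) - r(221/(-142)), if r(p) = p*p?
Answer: 3177399/20164 ≈ 157.58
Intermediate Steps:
r(p) = p**2
T(-140) - r(221/(-142)) = 160 - (221/(-142))**2 = 160 - (221*(-1/142))**2 = 160 - (-221/142)**2 = 160 - 1*48841/20164 = 160 - 48841/20164 = 3177399/20164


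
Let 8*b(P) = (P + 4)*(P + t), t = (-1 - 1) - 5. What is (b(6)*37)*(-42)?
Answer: 3885/2 ≈ 1942.5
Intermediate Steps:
t = -7 (t = -2 - 5 = -7)
b(P) = (-7 + P)*(4 + P)/8 (b(P) = ((P + 4)*(P - 7))/8 = ((4 + P)*(-7 + P))/8 = ((-7 + P)*(4 + P))/8 = (-7 + P)*(4 + P)/8)
(b(6)*37)*(-42) = ((-7/2 - 3/8*6 + (1/8)*6**2)*37)*(-42) = ((-7/2 - 9/4 + (1/8)*36)*37)*(-42) = ((-7/2 - 9/4 + 9/2)*37)*(-42) = -5/4*37*(-42) = -185/4*(-42) = 3885/2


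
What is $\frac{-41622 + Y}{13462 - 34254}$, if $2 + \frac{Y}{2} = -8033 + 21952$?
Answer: $\frac{3447}{5198} \approx 0.66314$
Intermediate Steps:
$Y = 27834$ ($Y = -4 + 2 \left(-8033 + 21952\right) = -4 + 2 \cdot 13919 = -4 + 27838 = 27834$)
$\frac{-41622 + Y}{13462 - 34254} = \frac{-41622 + 27834}{13462 - 34254} = - \frac{13788}{-20792} = \left(-13788\right) \left(- \frac{1}{20792}\right) = \frac{3447}{5198}$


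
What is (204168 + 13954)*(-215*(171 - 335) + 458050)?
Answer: 107601763820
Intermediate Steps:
(204168 + 13954)*(-215*(171 - 335) + 458050) = 218122*(-215*(-164) + 458050) = 218122*(35260 + 458050) = 218122*493310 = 107601763820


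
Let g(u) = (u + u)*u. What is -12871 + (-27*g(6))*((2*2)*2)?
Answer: -28423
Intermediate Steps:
g(u) = 2*u**2 (g(u) = (2*u)*u = 2*u**2)
-12871 + (-27*g(6))*((2*2)*2) = -12871 + (-54*6**2)*((2*2)*2) = -12871 + (-54*36)*(4*2) = -12871 - 27*72*8 = -12871 - 1944*8 = -12871 - 15552 = -28423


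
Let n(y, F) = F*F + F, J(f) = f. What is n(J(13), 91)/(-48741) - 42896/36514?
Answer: -171177796/127123491 ≈ -1.3465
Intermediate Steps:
n(y, F) = F + F² (n(y, F) = F² + F = F + F²)
n(J(13), 91)/(-48741) - 42896/36514 = (91*(1 + 91))/(-48741) - 42896/36514 = (91*92)*(-1/48741) - 42896*1/36514 = 8372*(-1/48741) - 21448/18257 = -1196/6963 - 21448/18257 = -171177796/127123491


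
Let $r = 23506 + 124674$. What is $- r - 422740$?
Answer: $-570920$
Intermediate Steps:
$r = 148180$
$- r - 422740 = \left(-1\right) 148180 - 422740 = -148180 - 422740 = -570920$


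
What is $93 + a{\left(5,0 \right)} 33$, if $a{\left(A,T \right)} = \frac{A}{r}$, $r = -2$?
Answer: $\frac{21}{2} \approx 10.5$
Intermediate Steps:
$a{\left(A,T \right)} = - \frac{A}{2}$ ($a{\left(A,T \right)} = \frac{A}{-2} = A \left(- \frac{1}{2}\right) = - \frac{A}{2}$)
$93 + a{\left(5,0 \right)} 33 = 93 + \left(- \frac{1}{2}\right) 5 \cdot 33 = 93 - \frac{165}{2} = \frac{21}{2}$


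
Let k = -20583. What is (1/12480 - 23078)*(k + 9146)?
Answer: 3294009701843/12480 ≈ 2.6394e+8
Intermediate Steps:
(1/12480 - 23078)*(k + 9146) = (1/12480 - 23078)*(-20583 + 9146) = (1/12480 - 23078)*(-11437) = -288013439/12480*(-11437) = 3294009701843/12480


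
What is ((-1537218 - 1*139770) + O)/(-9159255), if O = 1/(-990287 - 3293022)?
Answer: 7183057793293/39231919374795 ≈ 0.18309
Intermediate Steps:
O = -1/4283309 (O = 1/(-4283309) = -1/4283309 ≈ -2.3346e-7)
((-1537218 - 1*139770) + O)/(-9159255) = ((-1537218 - 1*139770) - 1/4283309)/(-9159255) = ((-1537218 - 139770) - 1/4283309)*(-1/9159255) = (-1676988 - 1/4283309)*(-1/9159255) = -7183057793293/4283309*(-1/9159255) = 7183057793293/39231919374795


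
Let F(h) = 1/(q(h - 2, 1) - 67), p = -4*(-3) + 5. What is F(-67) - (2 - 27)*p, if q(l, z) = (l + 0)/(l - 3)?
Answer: 673601/1585 ≈ 424.98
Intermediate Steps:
p = 17 (p = 12 + 5 = 17)
q(l, z) = l/(-3 + l)
F(h) = 1/(-67 + (-2 + h)/(-5 + h)) (F(h) = 1/((h - 2)/(-3 + (h - 2)) - 67) = 1/((-2 + h)/(-3 + (-2 + h)) - 67) = 1/((-2 + h)/(-5 + h) - 67) = 1/(-67 + (-2 + h)/(-5 + h)))
F(-67) - (2 - 27)*p = (-5 - 67)/(3*(111 - 22*(-67))) - (2 - 27)*17 = (1/3)*(-72)/(111 + 1474) - (-25)*17 = (1/3)*(-72)/1585 - 1*(-425) = (1/3)*(1/1585)*(-72) + 425 = -24/1585 + 425 = 673601/1585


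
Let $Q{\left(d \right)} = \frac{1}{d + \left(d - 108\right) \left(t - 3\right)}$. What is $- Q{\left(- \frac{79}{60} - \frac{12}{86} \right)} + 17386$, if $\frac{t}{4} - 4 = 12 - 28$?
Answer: $\frac{25033214456}{1439849} \approx 17386.0$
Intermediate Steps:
$t = -48$ ($t = 16 + 4 \left(12 - 28\right) = 16 + 4 \left(-16\right) = 16 - 64 = -48$)
$Q{\left(d \right)} = \frac{1}{5508 - 50 d}$ ($Q{\left(d \right)} = \frac{1}{d + \left(d - 108\right) \left(-48 - 3\right)} = \frac{1}{d + \left(-108 + d\right) \left(-51\right)} = \frac{1}{d - \left(-5508 + 51 d\right)} = \frac{1}{5508 - 50 d}$)
$- Q{\left(- \frac{79}{60} - \frac{12}{86} \right)} + 17386 = - \frac{1}{2 \left(2754 - 25 \left(- \frac{79}{60} - \frac{12}{86}\right)\right)} + 17386 = - \frac{1}{2 \left(2754 - 25 \left(\left(-79\right) \frac{1}{60} - \frac{6}{43}\right)\right)} + 17386 = - \frac{1}{2 \left(2754 - 25 \left(- \frac{79}{60} - \frac{6}{43}\right)\right)} + 17386 = - \frac{1}{2 \left(2754 - - \frac{18785}{516}\right)} + 17386 = - \frac{1}{2 \left(2754 + \frac{18785}{516}\right)} + 17386 = - \frac{1}{2 \cdot \frac{1439849}{516}} + 17386 = - \frac{516}{2 \cdot 1439849} + 17386 = \left(-1\right) \frac{258}{1439849} + 17386 = - \frac{258}{1439849} + 17386 = \frac{25033214456}{1439849}$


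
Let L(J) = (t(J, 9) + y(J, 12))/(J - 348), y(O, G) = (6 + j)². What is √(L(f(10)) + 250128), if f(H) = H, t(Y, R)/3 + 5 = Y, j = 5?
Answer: 2*√10567891/13 ≈ 500.13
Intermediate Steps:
y(O, G) = 121 (y(O, G) = (6 + 5)² = 11² = 121)
t(Y, R) = -15 + 3*Y
L(J) = (106 + 3*J)/(-348 + J) (L(J) = ((-15 + 3*J) + 121)/(J - 348) = (106 + 3*J)/(-348 + J))
√(L(f(10)) + 250128) = √((106 + 3*10)/(-348 + 10) + 250128) = √((106 + 30)/(-338) + 250128) = √(-1/338*136 + 250128) = √(-68/169 + 250128) = √(42271564/169) = 2*√10567891/13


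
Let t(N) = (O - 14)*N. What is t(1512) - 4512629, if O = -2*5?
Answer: -4548917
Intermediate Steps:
O = -10
t(N) = -24*N (t(N) = (-10 - 14)*N = -24*N)
t(1512) - 4512629 = -24*1512 - 4512629 = -36288 - 4512629 = -4548917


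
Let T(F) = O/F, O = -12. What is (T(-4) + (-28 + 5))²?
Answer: 400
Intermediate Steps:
T(F) = -12/F
(T(-4) + (-28 + 5))² = (-12/(-4) + (-28 + 5))² = (-12*(-¼) - 23)² = (3 - 23)² = (-20)² = 400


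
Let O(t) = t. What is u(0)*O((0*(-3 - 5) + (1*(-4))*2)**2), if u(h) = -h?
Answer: 0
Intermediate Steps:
u(0)*O((0*(-3 - 5) + (1*(-4))*2)**2) = (-1*0)*(0*(-3 - 5) + (1*(-4))*2)**2 = 0*(0*(-8) - 4*2)**2 = 0*(0 - 8)**2 = 0*(-8)**2 = 0*64 = 0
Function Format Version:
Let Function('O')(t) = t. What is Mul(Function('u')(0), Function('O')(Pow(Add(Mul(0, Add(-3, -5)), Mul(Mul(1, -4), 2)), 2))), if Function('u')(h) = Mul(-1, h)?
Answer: 0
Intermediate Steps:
Mul(Function('u')(0), Function('O')(Pow(Add(Mul(0, Add(-3, -5)), Mul(Mul(1, -4), 2)), 2))) = Mul(Mul(-1, 0), Pow(Add(Mul(0, Add(-3, -5)), Mul(Mul(1, -4), 2)), 2)) = Mul(0, Pow(Add(Mul(0, -8), Mul(-4, 2)), 2)) = Mul(0, Pow(Add(0, -8), 2)) = Mul(0, Pow(-8, 2)) = Mul(0, 64) = 0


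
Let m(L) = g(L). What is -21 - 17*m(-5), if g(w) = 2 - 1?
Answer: -38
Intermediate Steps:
g(w) = 1
m(L) = 1
-21 - 17*m(-5) = -21 - 17*1 = -21 - 17 = -38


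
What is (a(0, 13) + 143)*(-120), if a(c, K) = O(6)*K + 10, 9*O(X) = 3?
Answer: -18880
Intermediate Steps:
O(X) = ⅓ (O(X) = (⅑)*3 = ⅓)
a(c, K) = 10 + K/3 (a(c, K) = K/3 + 10 = 10 + K/3)
(a(0, 13) + 143)*(-120) = ((10 + (⅓)*13) + 143)*(-120) = ((10 + 13/3) + 143)*(-120) = (43/3 + 143)*(-120) = (472/3)*(-120) = -18880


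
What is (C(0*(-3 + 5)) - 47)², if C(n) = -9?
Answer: 3136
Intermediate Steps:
(C(0*(-3 + 5)) - 47)² = (-9 - 47)² = (-56)² = 3136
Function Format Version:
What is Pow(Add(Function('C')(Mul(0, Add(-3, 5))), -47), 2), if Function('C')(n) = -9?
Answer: 3136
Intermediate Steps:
Pow(Add(Function('C')(Mul(0, Add(-3, 5))), -47), 2) = Pow(Add(-9, -47), 2) = Pow(-56, 2) = 3136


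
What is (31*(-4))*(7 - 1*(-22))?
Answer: -3596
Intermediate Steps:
(31*(-4))*(7 - 1*(-22)) = -124*(7 + 22) = -124*29 = -3596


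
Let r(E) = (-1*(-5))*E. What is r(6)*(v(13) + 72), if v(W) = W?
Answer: 2550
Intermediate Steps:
r(E) = 5*E
r(6)*(v(13) + 72) = (5*6)*(13 + 72) = 30*85 = 2550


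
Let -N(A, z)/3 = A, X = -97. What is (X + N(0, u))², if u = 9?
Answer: 9409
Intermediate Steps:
N(A, z) = -3*A
(X + N(0, u))² = (-97 - 3*0)² = (-97 + 0)² = (-97)² = 9409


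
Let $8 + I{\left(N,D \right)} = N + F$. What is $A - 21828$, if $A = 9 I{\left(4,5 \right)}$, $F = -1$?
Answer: $-21873$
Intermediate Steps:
$I{\left(N,D \right)} = -9 + N$ ($I{\left(N,D \right)} = -8 + \left(N - 1\right) = -8 + \left(-1 + N\right) = -9 + N$)
$A = -45$ ($A = 9 \left(-9 + 4\right) = 9 \left(-5\right) = -45$)
$A - 21828 = -45 - 21828 = -21873$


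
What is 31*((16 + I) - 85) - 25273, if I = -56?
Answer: -29148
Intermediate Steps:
31*((16 + I) - 85) - 25273 = 31*((16 - 56) - 85) - 25273 = 31*(-40 - 85) - 25273 = 31*(-125) - 25273 = -3875 - 25273 = -29148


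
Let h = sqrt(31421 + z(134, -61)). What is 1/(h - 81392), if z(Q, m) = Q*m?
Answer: -81392/6624634417 - 9*sqrt(287)/6624634417 ≈ -1.2309e-5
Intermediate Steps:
h = 9*sqrt(287) (h = sqrt(31421 + 134*(-61)) = sqrt(31421 - 8174) = sqrt(23247) = 9*sqrt(287) ≈ 152.47)
1/(h - 81392) = 1/(9*sqrt(287) - 81392) = 1/(-81392 + 9*sqrt(287))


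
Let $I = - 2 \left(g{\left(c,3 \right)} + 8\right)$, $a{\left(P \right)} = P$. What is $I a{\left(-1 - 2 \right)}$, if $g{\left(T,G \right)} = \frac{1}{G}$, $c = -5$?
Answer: $50$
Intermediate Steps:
$I = - \frac{50}{3}$ ($I = - 2 \left(\frac{1}{3} + 8\right) = \left(-2\right) \frac{25}{3} = - \frac{50}{3} \approx -16.667$)
$I a{\left(-1 - 2 \right)} = - \frac{50 \left(-1 - 2\right)}{3} = \left(- \frac{50}{3}\right) \left(-3\right) = 50$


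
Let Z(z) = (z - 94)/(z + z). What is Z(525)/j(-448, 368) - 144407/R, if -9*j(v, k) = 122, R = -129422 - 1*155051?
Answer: 828336473/1735285300 ≈ 0.47735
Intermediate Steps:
R = -284473 (R = -129422 - 155051 = -284473)
j(v, k) = -122/9 (j(v, k) = -1/9*122 = -122/9)
Z(z) = (-94 + z)/(2*z) (Z(z) = (-94 + z)/((2*z)) = (-94 + z)*(1/(2*z)) = (-94 + z)/(2*z))
Z(525)/j(-448, 368) - 144407/R = ((1/2)*(-94 + 525)/525)/(-122/9) - 144407/(-284473) = ((1/2)*(1/525)*431)*(-9/122) - 144407*(-1/284473) = (431/1050)*(-9/122) + 144407/284473 = -1293/42700 + 144407/284473 = 828336473/1735285300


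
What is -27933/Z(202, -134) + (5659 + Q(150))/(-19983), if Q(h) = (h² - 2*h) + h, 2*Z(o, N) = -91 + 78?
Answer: 1116006161/259779 ≈ 4296.0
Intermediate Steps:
Z(o, N) = -13/2 (Z(o, N) = (-91 + 78)/2 = (½)*(-13) = -13/2)
Q(h) = h² - h
-27933/Z(202, -134) + (5659 + Q(150))/(-19983) = -27933/(-13/2) + (5659 + 150*(-1 + 150))/(-19983) = -27933*(-2/13) + (5659 + 150*149)*(-1/19983) = 55866/13 + (5659 + 22350)*(-1/19983) = 55866/13 + 28009*(-1/19983) = 55866/13 - 28009/19983 = 1116006161/259779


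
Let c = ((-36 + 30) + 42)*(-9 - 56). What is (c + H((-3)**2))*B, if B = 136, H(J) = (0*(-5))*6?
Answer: -318240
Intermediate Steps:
H(J) = 0 (H(J) = 0*6 = 0)
c = -2340 (c = (-6 + 42)*(-65) = 36*(-65) = -2340)
(c + H((-3)**2))*B = (-2340 + 0)*136 = -2340*136 = -318240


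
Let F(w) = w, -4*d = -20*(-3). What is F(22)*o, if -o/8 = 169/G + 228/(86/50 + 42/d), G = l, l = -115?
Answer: 38723696/1035 ≈ 37414.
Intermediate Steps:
G = -115
d = -15 (d = -(-5)*(-3) = -¼*60 = -15)
o = 1760168/1035 (o = -8*(169/(-115) + 228/(86/50 + 42/(-15))) = -8*(169*(-1/115) + 228/(86*(1/50) + 42*(-1/15))) = -8*(-169/115 + 228/(43/25 - 14/5)) = -8*(-169/115 + 228/(-27/25)) = -8*(-169/115 + 228*(-25/27)) = -8*(-169/115 - 1900/9) = -8*(-220021/1035) = 1760168/1035 ≈ 1700.6)
F(22)*o = 22*(1760168/1035) = 38723696/1035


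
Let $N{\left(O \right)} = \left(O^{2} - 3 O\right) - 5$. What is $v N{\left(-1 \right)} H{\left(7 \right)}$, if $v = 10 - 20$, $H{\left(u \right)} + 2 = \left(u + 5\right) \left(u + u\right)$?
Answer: $1660$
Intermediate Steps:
$H{\left(u \right)} = -2 + 2 u \left(5 + u\right)$ ($H{\left(u \right)} = -2 + \left(u + 5\right) \left(u + u\right) = -2 + \left(5 + u\right) 2 u = -2 + 2 u \left(5 + u\right)$)
$v = -10$ ($v = 10 - 20 = -10$)
$N{\left(O \right)} = -5 + O^{2} - 3 O$
$v N{\left(-1 \right)} H{\left(7 \right)} = - 10 \left(-5 + \left(-1\right)^{2} - -3\right) \left(-2 + 2 \cdot 7^{2} + 10 \cdot 7\right) = - 10 \left(-5 + 1 + 3\right) \left(-2 + 2 \cdot 49 + 70\right) = \left(-10\right) \left(-1\right) \left(-2 + 98 + 70\right) = 10 \cdot 166 = 1660$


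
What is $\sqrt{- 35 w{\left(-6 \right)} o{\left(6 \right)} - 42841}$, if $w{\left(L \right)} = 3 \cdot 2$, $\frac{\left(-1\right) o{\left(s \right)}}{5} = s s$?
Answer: $71 i \approx 71.0 i$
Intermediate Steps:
$o{\left(s \right)} = - 5 s^{2}$ ($o{\left(s \right)} = - 5 s s = - 5 s^{2}$)
$w{\left(L \right)} = 6$
$\sqrt{- 35 w{\left(-6 \right)} o{\left(6 \right)} - 42841} = \sqrt{\left(-35\right) 6 \left(- 5 \cdot 6^{2}\right) - 42841} = \sqrt{- 210 \left(\left(-5\right) 36\right) - 42841} = \sqrt{\left(-210\right) \left(-180\right) - 42841} = \sqrt{37800 - 42841} = \sqrt{-5041} = 71 i$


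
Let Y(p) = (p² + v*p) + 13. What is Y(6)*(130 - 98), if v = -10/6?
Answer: 1248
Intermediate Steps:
v = -5/3 (v = -10*⅙ = -5/3 ≈ -1.6667)
Y(p) = 13 + p² - 5*p/3 (Y(p) = (p² - 5*p/3) + 13 = 13 + p² - 5*p/3)
Y(6)*(130 - 98) = (13 + 6² - 5/3*6)*(130 - 98) = (13 + 36 - 10)*32 = 39*32 = 1248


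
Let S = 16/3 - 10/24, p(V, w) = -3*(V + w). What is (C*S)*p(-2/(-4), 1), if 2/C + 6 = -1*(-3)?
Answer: 59/4 ≈ 14.750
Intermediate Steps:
p(V, w) = -3*V - 3*w
C = -2/3 (C = 2/(-6 - 1*(-3)) = 2/(-6 + 3) = 2/(-3) = 2*(-1/3) = -2/3 ≈ -0.66667)
S = 59/12 (S = 16*(1/3) - 10*1/24 = 16/3 - 5/12 = 59/12 ≈ 4.9167)
(C*S)*p(-2/(-4), 1) = (-2/3*59/12)*(-(-6)/(-4) - 3*1) = -59*(-(-6)*(-1)/4 - 3)/18 = -59*(-3*1/2 - 3)/18 = -59*(-3/2 - 3)/18 = -59/18*(-9/2) = 59/4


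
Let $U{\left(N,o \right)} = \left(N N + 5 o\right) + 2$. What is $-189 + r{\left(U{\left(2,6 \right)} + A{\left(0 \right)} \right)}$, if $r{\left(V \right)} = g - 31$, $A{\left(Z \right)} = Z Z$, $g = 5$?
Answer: $-215$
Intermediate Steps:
$U{\left(N,o \right)} = 2 + N^{2} + 5 o$ ($U{\left(N,o \right)} = \left(N^{2} + 5 o\right) + 2 = 2 + N^{2} + 5 o$)
$A{\left(Z \right)} = Z^{2}$
$r{\left(V \right)} = -26$ ($r{\left(V \right)} = 5 - 31 = -26$)
$-189 + r{\left(U{\left(2,6 \right)} + A{\left(0 \right)} \right)} = -189 - 26 = -215$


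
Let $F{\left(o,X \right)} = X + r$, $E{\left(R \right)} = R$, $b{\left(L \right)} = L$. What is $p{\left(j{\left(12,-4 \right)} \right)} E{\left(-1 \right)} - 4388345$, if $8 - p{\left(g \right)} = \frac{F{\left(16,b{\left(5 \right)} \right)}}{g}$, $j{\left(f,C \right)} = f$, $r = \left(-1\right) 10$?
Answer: $- \frac{52660241}{12} \approx -4.3884 \cdot 10^{6}$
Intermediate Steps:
$r = -10$
$F{\left(o,X \right)} = -10 + X$ ($F{\left(o,X \right)} = X - 10 = -10 + X$)
$p{\left(g \right)} = 8 + \frac{5}{g}$ ($p{\left(g \right)} = 8 - \frac{-10 + 5}{g} = 8 - - \frac{5}{g} = 8 + \frac{5}{g}$)
$p{\left(j{\left(12,-4 \right)} \right)} E{\left(-1 \right)} - 4388345 = \left(8 + \frac{5}{12}\right) \left(-1\right) - 4388345 = \frac{101}{12} \left(-1\right) - 4388345 = - \frac{101}{12} - 4388345 = - \frac{52660241}{12}$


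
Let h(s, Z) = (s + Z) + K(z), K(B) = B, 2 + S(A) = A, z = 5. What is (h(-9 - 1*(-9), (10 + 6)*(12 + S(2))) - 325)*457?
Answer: -58496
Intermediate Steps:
S(A) = -2 + A
h(s, Z) = 5 + Z + s (h(s, Z) = (s + Z) + 5 = (Z + s) + 5 = 5 + Z + s)
(h(-9 - 1*(-9), (10 + 6)*(12 + S(2))) - 325)*457 = ((5 + (10 + 6)*(12 + (-2 + 2)) + (-9 - 1*(-9))) - 325)*457 = ((5 + 16*(12 + 0) + (-9 + 9)) - 325)*457 = ((5 + 16*12 + 0) - 325)*457 = ((5 + 192 + 0) - 325)*457 = (197 - 325)*457 = -128*457 = -58496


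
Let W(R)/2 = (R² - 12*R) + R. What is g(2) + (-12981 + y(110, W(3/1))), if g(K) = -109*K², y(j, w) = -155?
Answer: -13572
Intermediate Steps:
W(R) = -22*R + 2*R² (W(R) = 2*((R² - 12*R) + R) = 2*(R² - 11*R) = -22*R + 2*R²)
g(2) + (-12981 + y(110, W(3/1))) = -109*2² + (-12981 - 155) = -109*4 - 13136 = -436 - 13136 = -13572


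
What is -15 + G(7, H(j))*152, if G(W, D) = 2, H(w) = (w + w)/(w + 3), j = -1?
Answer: 289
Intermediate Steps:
H(w) = 2*w/(3 + w) (H(w) = (2*w)/(3 + w) = 2*w/(3 + w))
-15 + G(7, H(j))*152 = -15 + 2*152 = -15 + 304 = 289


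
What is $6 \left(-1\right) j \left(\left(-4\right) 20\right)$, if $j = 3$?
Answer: $1440$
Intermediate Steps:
$6 \left(-1\right) j \left(\left(-4\right) 20\right) = 6 \left(-1\right) 3 \left(\left(-4\right) 20\right) = \left(-6\right) 3 \left(-80\right) = \left(-18\right) \left(-80\right) = 1440$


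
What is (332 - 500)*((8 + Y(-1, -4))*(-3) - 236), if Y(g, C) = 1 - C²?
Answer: 36120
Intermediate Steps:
(332 - 500)*((8 + Y(-1, -4))*(-3) - 236) = (332 - 500)*((8 + (1 - 1*(-4)²))*(-3) - 236) = -168*((8 + (1 - 1*16))*(-3) - 236) = -168*((8 + (1 - 16))*(-3) - 236) = -168*((8 - 15)*(-3) - 236) = -168*(-7*(-3) - 236) = -168*(21 - 236) = -168*(-215) = 36120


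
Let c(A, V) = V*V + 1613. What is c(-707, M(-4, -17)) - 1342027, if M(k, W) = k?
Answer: -1340398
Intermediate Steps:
c(A, V) = 1613 + V² (c(A, V) = V² + 1613 = 1613 + V²)
c(-707, M(-4, -17)) - 1342027 = (1613 + (-4)²) - 1342027 = (1613 + 16) - 1342027 = 1629 - 1342027 = -1340398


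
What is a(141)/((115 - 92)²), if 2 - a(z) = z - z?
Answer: 2/529 ≈ 0.0037807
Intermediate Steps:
a(z) = 2 (a(z) = 2 - (z - z) = 2 - 1*0 = 2 + 0 = 2)
a(141)/((115 - 92)²) = 2/((115 - 92)²) = 2/(23²) = 2/529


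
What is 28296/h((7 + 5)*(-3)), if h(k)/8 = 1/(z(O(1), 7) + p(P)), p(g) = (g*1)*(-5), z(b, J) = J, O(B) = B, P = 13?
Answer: -205146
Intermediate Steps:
p(g) = -5*g (p(g) = g*(-5) = -5*g)
h(k) = -4/29 (h(k) = 8/(7 - 5*13) = 8/(7 - 65) = 8/(-58) = 8*(-1/58) = -4/29)
28296/h((7 + 5)*(-3)) = 28296/(-4/29) = 28296*(-29/4) = -205146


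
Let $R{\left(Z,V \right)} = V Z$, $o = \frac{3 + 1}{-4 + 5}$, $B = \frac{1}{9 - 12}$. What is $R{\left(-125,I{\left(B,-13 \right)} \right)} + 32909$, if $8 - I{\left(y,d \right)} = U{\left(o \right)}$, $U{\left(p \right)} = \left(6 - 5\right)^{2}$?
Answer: $32034$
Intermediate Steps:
$B = - \frac{1}{3}$ ($B = \frac{1}{-3} = - \frac{1}{3} \approx -0.33333$)
$o = 4$ ($o = \frac{4}{1} = 4 \cdot 1 = 4$)
$U{\left(p \right)} = 1$ ($U{\left(p \right)} = 1^{2} = 1$)
$I{\left(y,d \right)} = 7$ ($I{\left(y,d \right)} = 8 - 1 = 7$)
$R{\left(-125,I{\left(B,-13 \right)} \right)} + 32909 = 7 \left(-125\right) + 32909 = -875 + 32909 = 32034$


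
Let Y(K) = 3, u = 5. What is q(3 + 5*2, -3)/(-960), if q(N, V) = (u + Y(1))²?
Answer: -1/15 ≈ -0.066667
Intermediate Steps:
q(N, V) = 64 (q(N, V) = (5 + 3)² = 8² = 64)
q(3 + 5*2, -3)/(-960) = 64/(-960) = 64*(-1/960) = -1/15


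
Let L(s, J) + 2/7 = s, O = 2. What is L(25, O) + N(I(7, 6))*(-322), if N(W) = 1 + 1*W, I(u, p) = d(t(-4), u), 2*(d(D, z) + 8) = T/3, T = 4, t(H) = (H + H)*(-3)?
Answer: 43345/21 ≈ 2064.0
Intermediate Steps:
t(H) = -6*H (t(H) = (2*H)*(-3) = -6*H)
d(D, z) = -22/3 (d(D, z) = -8 + (4/3)/2 = -8 + (4*(⅓))/2 = -8 + (½)*(4/3) = -8 + ⅔ = -22/3)
I(u, p) = -22/3
N(W) = 1 + W
L(s, J) = -2/7 + s
L(25, O) + N(I(7, 6))*(-322) = (-2/7 + 25) + (1 - 22/3)*(-322) = 173/7 - 19/3*(-322) = 173/7 + 6118/3 = 43345/21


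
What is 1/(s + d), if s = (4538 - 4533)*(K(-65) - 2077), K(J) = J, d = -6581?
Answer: -1/17291 ≈ -5.7834e-5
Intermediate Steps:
s = -10710 (s = (4538 - 4533)*(-65 - 2077) = 5*(-2142) = -10710)
1/(s + d) = 1/(-10710 - 6581) = 1/(-17291) = -1/17291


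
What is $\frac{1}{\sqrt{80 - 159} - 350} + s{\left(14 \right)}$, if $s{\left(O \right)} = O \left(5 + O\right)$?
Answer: $\frac{32605664}{122579} - \frac{i \sqrt{79}}{122579} \approx 266.0 - 7.251 \cdot 10^{-5} i$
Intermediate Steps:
$\frac{1}{\sqrt{80 - 159} - 350} + s{\left(14 \right)} = \frac{1}{\sqrt{80 - 159} - 350} + 14 \left(5 + 14\right) = \frac{1}{\sqrt{80 - 159} - 350} + 14 \cdot 19 = \frac{1}{\sqrt{-79} - 350} + 266 = \frac{1}{i \sqrt{79} - 350} + 266 = \frac{1}{-350 + i \sqrt{79}} + 266 = 266 + \frac{1}{-350 + i \sqrt{79}}$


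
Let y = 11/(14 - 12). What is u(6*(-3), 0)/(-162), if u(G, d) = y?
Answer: -11/324 ≈ -0.033951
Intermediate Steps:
y = 11/2 ≈ 5.5000
u(G, d) = 11/2
u(6*(-3), 0)/(-162) = (11/2)/(-162) = (11/2)*(-1/162) = -11/324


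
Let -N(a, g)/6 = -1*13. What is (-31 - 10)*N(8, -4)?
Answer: -3198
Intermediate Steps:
N(a, g) = 78 (N(a, g) = -(-6)*13 = -6*(-13) = 78)
(-31 - 10)*N(8, -4) = (-31 - 10)*78 = -41*78 = -3198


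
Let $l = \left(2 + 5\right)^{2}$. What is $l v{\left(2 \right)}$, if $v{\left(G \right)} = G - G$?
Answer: $0$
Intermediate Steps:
$v{\left(G \right)} = 0$
$l = 49$ ($l = 7^{2} = 49$)
$l v{\left(2 \right)} = 49 \cdot 0 = 0$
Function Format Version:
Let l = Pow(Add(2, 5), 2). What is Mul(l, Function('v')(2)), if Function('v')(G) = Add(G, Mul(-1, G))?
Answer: 0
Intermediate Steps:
Function('v')(G) = 0
l = 49 (l = Pow(7, 2) = 49)
Mul(l, Function('v')(2)) = Mul(49, 0) = 0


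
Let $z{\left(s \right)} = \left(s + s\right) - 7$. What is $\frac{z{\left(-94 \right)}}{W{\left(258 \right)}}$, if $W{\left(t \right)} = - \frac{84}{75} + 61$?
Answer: $- \frac{1625}{499} \approx -3.2565$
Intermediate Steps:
$W{\left(t \right)} = \frac{1497}{25}$ ($W{\left(t \right)} = \left(-84\right) \frac{1}{75} + 61 = - \frac{28}{25} + 61 = \frac{1497}{25}$)
$z{\left(s \right)} = -7 + 2 s$ ($z{\left(s \right)} = 2 s - 7 = -7 + 2 s$)
$\frac{z{\left(-94 \right)}}{W{\left(258 \right)}} = \frac{-7 + 2 \left(-94\right)}{\frac{1497}{25}} = \left(-7 - 188\right) \frac{25}{1497} = \left(-195\right) \frac{25}{1497} = - \frac{1625}{499}$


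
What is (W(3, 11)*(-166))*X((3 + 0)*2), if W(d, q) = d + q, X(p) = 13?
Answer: -30212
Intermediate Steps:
(W(3, 11)*(-166))*X((3 + 0)*2) = ((3 + 11)*(-166))*13 = (14*(-166))*13 = -2324*13 = -30212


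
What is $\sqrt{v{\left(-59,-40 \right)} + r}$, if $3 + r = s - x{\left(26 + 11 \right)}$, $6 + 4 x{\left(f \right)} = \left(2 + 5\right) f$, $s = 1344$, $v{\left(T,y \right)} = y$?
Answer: $\frac{\sqrt{4951}}{2} \approx 35.182$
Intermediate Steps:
$x{\left(f \right)} = - \frac{3}{2} + \frac{7 f}{4}$ ($x{\left(f \right)} = - \frac{3}{2} + \frac{\left(2 + 5\right) f}{4} = - \frac{3}{2} + \frac{7 f}{4}$)
$r = \frac{5111}{4}$ ($r = -3 + \left(1344 - \left(- \frac{3}{2} + \frac{7 \left(26 + 11\right)}{4}\right)\right) = -3 + \left(1344 - \left(- \frac{3}{2} + \frac{7}{4} \cdot 37\right)\right) = -3 + \left(1344 - \left(- \frac{3}{2} + \frac{259}{4}\right)\right) = -3 + \left(1344 - \frac{253}{4}\right) = -3 + \frac{5123}{4} = \frac{5111}{4} \approx 1277.8$)
$\sqrt{v{\left(-59,-40 \right)} + r} = \sqrt{-40 + \frac{5111}{4}} = \sqrt{\frac{4951}{4}} = \frac{\sqrt{4951}}{2}$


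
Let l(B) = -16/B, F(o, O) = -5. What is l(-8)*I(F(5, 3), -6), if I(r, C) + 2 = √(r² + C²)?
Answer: -4 + 2*√61 ≈ 11.620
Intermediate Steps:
I(r, C) = -2 + √(C² + r²) (I(r, C) = -2 + √(r² + C²) = -2 + √(C² + r²))
l(-8)*I(F(5, 3), -6) = (-16/(-8))*(-2 + √((-6)² + (-5)²)) = (-16*(-⅛))*(-2 + √(36 + 25)) = 2*(-2 + √61) = -4 + 2*√61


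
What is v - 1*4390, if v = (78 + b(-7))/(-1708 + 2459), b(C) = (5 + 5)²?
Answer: -3296712/751 ≈ -4389.8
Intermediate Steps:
b(C) = 100 (b(C) = 10² = 100)
v = 178/751 (v = (78 + 100)/(-1708 + 2459) = 178/751 ≈ 0.23702)
v - 1*4390 = 178/751 - 1*4390 = 178/751 - 4390 = -3296712/751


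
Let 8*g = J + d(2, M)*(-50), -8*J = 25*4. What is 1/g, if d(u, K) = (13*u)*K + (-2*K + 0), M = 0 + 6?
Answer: -16/14425 ≈ -0.0011092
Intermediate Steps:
M = 6
J = -25/2 (J = -25*4/8 = -⅛*100 = -25/2 ≈ -12.500)
d(u, K) = -2*K + 13*K*u (d(u, K) = 13*K*u - 2*K = -2*K + 13*K*u)
g = -14425/16 (g = (-25/2 + (6*(-2 + 13*2))*(-50))/8 = (-25/2 + (6*(-2 + 26))*(-50))/8 = (-25/2 + (6*24)*(-50))/8 = (-25/2 + 144*(-50))/8 = (-25/2 - 7200)/8 = (⅛)*(-14425/2) = -14425/16 ≈ -901.56)
1/g = 1/(-14425/16) = -16/14425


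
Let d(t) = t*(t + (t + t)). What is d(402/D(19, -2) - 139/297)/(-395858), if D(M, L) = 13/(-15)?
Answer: -3213834242089/1967060758806 ≈ -1.6338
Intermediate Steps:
D(M, L) = -13/15 (D(M, L) = 13*(-1/15) = -13/15)
d(t) = 3*t² (d(t) = t*(t + 2*t) = t*(3*t) = 3*t²)
d(402/D(19, -2) - 139/297)/(-395858) = (3*(402/(-13/15) - 139/297)²)/(-395858) = (3*(402*(-15/13) - 139*1/297)²)*(-1/395858) = (3*(-6030/13 - 139/297)²)*(-1/395858) = (3*(-1792717/3861)²)*(-1/395858) = (3*(3213834242089/14907321))*(-1/395858) = (3213834242089/4969107)*(-1/395858) = -3213834242089/1967060758806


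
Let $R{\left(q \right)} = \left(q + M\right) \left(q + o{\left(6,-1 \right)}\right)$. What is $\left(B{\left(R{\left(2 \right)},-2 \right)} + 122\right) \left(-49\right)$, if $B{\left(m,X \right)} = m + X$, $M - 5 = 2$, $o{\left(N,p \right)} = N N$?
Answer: $-22638$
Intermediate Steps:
$o{\left(N,p \right)} = N^{2}$
$M = 7$ ($M = 5 + 2 = 7$)
$R{\left(q \right)} = \left(7 + q\right) \left(36 + q\right)$ ($R{\left(q \right)} = \left(q + 7\right) \left(q + 6^{2}\right) = \left(7 + q\right) \left(q + 36\right) = \left(7 + q\right) \left(36 + q\right)$)
$B{\left(m,X \right)} = X + m$
$\left(B{\left(R{\left(2 \right)},-2 \right)} + 122\right) \left(-49\right) = \left(\left(-2 + \left(252 + 2^{2} + 43 \cdot 2\right)\right) + 122\right) \left(-49\right) = \left(\left(-2 + \left(252 + 4 + 86\right)\right) + 122\right) \left(-49\right) = \left(\left(-2 + 342\right) + 122\right) \left(-49\right) = \left(340 + 122\right) \left(-49\right) = 462 \left(-49\right) = -22638$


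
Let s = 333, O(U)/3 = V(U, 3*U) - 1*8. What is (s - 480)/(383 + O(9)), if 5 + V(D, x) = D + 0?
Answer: -21/53 ≈ -0.39623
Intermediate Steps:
V(D, x) = -5 + D (V(D, x) = -5 + (D + 0) = -5 + D)
O(U) = -39 + 3*U (O(U) = 3*((-5 + U) - 1*8) = 3*((-5 + U) - 8) = 3*(-13 + U) = -39 + 3*U)
(s - 480)/(383 + O(9)) = (333 - 480)/(383 + (-39 + 3*9)) = -147/(383 + (-39 + 27)) = -147/(383 - 12) = -147/371 = -147*1/371 = -21/53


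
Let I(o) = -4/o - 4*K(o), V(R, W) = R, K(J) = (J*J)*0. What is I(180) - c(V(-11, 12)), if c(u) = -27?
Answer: 1214/45 ≈ 26.978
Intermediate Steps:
K(J) = 0 (K(J) = J²*0 = 0)
I(o) = -4/o (I(o) = -4/o - 4*0 = -4/o + 0 = -4/o)
I(180) - c(V(-11, 12)) = -4/180 - 1*(-27) = -4*1/180 + 27 = -1/45 + 27 = 1214/45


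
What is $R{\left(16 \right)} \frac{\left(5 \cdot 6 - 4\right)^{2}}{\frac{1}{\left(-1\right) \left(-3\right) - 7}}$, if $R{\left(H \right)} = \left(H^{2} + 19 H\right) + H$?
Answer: $-1557504$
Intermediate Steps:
$R{\left(H \right)} = H^{2} + 20 H$
$R{\left(16 \right)} \frac{\left(5 \cdot 6 - 4\right)^{2}}{\frac{1}{\left(-1\right) \left(-3\right) - 7}} = 16 \left(20 + 16\right) \frac{\left(5 \cdot 6 - 4\right)^{2}}{\frac{1}{\left(-1\right) \left(-3\right) - 7}} = 16 \cdot 36 \frac{\left(30 - 4\right)^{2}}{\frac{1}{3 - 7}} = 576 \frac{26^{2}}{\frac{1}{-4}} = 576 \frac{676}{- \frac{1}{4}} = 576 \cdot 676 \left(-4\right) = 576 \left(-2704\right) = -1557504$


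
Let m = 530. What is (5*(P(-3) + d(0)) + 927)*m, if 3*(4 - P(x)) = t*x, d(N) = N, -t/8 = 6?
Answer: 374710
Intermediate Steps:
t = -48 (t = -8*6 = -48)
P(x) = 4 + 16*x (P(x) = 4 - (-16)*x = 4 + 16*x)
(5*(P(-3) + d(0)) + 927)*m = (5*((4 + 16*(-3)) + 0) + 927)*530 = (5*((4 - 48) + 0) + 927)*530 = (5*(-44 + 0) + 927)*530 = (5*(-44) + 927)*530 = (-220 + 927)*530 = 707*530 = 374710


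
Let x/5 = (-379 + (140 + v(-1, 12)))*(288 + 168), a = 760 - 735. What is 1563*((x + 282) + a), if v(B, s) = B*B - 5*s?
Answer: -1061484879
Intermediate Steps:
a = 25
v(B, s) = B**2 - 5*s
x = -679440 (x = 5*((-379 + (140 + ((-1)**2 - 5*12)))*(288 + 168)) = 5*((-379 + (140 + (1 - 60)))*456) = 5*((-379 + (140 - 59))*456) = 5*((-379 + 81)*456) = 5*(-298*456) = 5*(-135888) = -679440)
1563*((x + 282) + a) = 1563*((-679440 + 282) + 25) = 1563*(-679158 + 25) = 1563*(-679133) = -1061484879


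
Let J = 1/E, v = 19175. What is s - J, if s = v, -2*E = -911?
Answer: 17468423/911 ≈ 19175.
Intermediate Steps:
E = 911/2 (E = -½*(-911) = 911/2 ≈ 455.50)
J = 2/911 (J = 1/(911/2) = 2/911 ≈ 0.0021954)
s = 19175
s - J = 19175 - 1*2/911 = 19175 - 2/911 = 17468423/911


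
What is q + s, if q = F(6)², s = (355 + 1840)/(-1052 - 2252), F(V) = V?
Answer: 116749/3304 ≈ 35.336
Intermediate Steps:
s = -2195/3304 (s = 2195/(-3304) = 2195*(-1/3304) = -2195/3304 ≈ -0.66435)
q = 36 (q = 6² = 36)
q + s = 36 - 2195/3304 = 116749/3304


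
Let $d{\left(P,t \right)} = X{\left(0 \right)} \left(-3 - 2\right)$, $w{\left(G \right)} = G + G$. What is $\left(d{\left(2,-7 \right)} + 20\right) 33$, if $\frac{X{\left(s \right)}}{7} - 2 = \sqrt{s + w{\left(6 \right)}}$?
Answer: $-1650 - 2310 \sqrt{3} \approx -5651.0$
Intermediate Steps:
$w{\left(G \right)} = 2 G$
$X{\left(s \right)} = 14 + 7 \sqrt{12 + s}$ ($X{\left(s \right)} = 14 + 7 \sqrt{s + 2 \cdot 6} = 14 + 7 \sqrt{s + 12} = 14 + 7 \sqrt{12 + s}$)
$d{\left(P,t \right)} = -70 - 70 \sqrt{3}$ ($d{\left(P,t \right)} = \left(14 + 7 \sqrt{12 + 0}\right) \left(-3 - 2\right) = \left(14 + 7 \sqrt{12}\right) \left(-3 - 2\right) = \left(14 + 7 \cdot 2 \sqrt{3}\right) \left(-5\right) = \left(14 + 14 \sqrt{3}\right) \left(-5\right) = -70 - 70 \sqrt{3}$)
$\left(d{\left(2,-7 \right)} + 20\right) 33 = \left(\left(-70 - 70 \sqrt{3}\right) + 20\right) 33 = \left(-50 - 70 \sqrt{3}\right) 33 = -1650 - 2310 \sqrt{3}$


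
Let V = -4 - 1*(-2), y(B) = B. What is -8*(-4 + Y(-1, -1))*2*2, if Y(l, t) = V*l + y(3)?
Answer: -32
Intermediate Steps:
V = -2 (V = -4 + 2 = -2)
Y(l, t) = 3 - 2*l (Y(l, t) = -2*l + 3 = 3 - 2*l)
-8*(-4 + Y(-1, -1))*2*2 = -8*(-4 + (3 - 2*(-1)))*2*2 = -8*(-4 + (3 + 2))*2*2 = -8*(-4 + 5)*2*2 = -8*2*2 = -16*2 = -32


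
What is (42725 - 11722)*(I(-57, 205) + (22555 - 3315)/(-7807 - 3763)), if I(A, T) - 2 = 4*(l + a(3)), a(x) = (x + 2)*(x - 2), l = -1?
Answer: 45078362/89 ≈ 5.0650e+5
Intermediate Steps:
a(x) = (-2 + x)*(2 + x) (a(x) = (2 + x)*(-2 + x) = (-2 + x)*(2 + x))
I(A, T) = 18 (I(A, T) = 2 + 4*(-1 + (-4 + 3²)) = 2 + 4*(-1 + (-4 + 9)) = 2 + 4*(-1 + 5) = 2 + 4*4 = 2 + 16 = 18)
(42725 - 11722)*(I(-57, 205) + (22555 - 3315)/(-7807 - 3763)) = (42725 - 11722)*(18 + (22555 - 3315)/(-7807 - 3763)) = 31003*(18 + 19240/(-11570)) = 31003*(18 + 19240*(-1/11570)) = 31003*(18 - 148/89) = 31003*(1454/89) = 45078362/89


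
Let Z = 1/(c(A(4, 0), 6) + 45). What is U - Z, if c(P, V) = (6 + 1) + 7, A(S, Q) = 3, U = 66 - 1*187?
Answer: -7140/59 ≈ -121.02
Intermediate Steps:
U = -121 (U = 66 - 187 = -121)
c(P, V) = 14 (c(P, V) = 7 + 7 = 14)
Z = 1/59 (Z = 1/(14 + 45) = 1/59 ≈ 0.016949)
U - Z = -121 - 1*1/59 = -121 - 1/59 = -7140/59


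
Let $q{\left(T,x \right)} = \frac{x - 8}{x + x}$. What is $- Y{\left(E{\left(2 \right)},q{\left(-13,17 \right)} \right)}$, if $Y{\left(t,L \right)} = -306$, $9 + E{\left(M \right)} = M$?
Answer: $306$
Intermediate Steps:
$q{\left(T,x \right)} = \frac{-8 + x}{2 x}$
$E{\left(M \right)} = -9 + M$
$- Y{\left(E{\left(2 \right)},q{\left(-13,17 \right)} \right)} = \left(-1\right) \left(-306\right) = 306$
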